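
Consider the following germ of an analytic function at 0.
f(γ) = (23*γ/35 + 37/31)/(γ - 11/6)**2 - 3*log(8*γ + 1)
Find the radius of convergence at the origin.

Denominator factor (γ - 11/6)^2: pole of order 2 at 11/6, modulus 11/6.
Branch term (-3)*log(1 - γ/(-1/8)): its argument vanishes at γ = -1/8, a logarithmic branch point, modulus 1/8.
The radius of convergence is the smallest modulus among the singular points: 1/8.

The radius of convergence is 1/8.


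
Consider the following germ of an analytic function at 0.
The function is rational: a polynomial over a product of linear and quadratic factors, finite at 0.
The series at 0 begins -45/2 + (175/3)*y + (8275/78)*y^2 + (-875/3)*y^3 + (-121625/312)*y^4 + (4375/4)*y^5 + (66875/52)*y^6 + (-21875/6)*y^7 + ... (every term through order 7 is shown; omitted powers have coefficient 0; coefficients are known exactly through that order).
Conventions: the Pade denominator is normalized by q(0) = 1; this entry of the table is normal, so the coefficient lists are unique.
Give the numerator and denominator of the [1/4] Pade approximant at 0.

Taylor coefficients needed (read off): a_0 = -45/2, a_1 = 175/3, a_2 = 8275/78, a_3 = -875/3, a_4 = -121625/312, a_5 = 4375/4.
Write the denominator as Q(y) = 1 + q1*y + q2*y^2 + q3*y^3 + q4*y^4. Requiring Q*f - P = O(y^6) with deg P <= 1 kills the coefficients of y^2..y^5 in Q*f:
  y^2: a_2 + q1*a_1 + q2*a_0 = 0, i.e. 8275/78 + (175/3)*q1 + (-45/2)*q2 = 0.
  y^3: a_3 + q1*a_2 + q2*a_1 + q3*a_0 = 0, i.e. -875/3 + (8275/78)*q1 + (175/3)*q2 + (-45/2)*q3 = 0.
  y^4: a_4 + q1*a_3 + q2*a_2 + q3*a_1 + q4*a_0 = 0, i.e. -121625/312 + (-875/3)*q1 + (8275/78)*q2 + (175/3)*q3 + (-45/2)*q4 = 0.
  y^5: a_5 + q1*a_4 + q2*a_3 + q3*a_2 + q4*a_1 = 0, i.e. 4375/4 + (-121625/312)*q1 + (-875/3)*q2 + (8275/78)*q3 + (175/3)*q4 = 0.
Solving this linear system: q1 = 5146400/48701423, q2 = 3158669595/633118499, q3 = 297507000/633118499, q4 = 199076758175/32922161948.
The numerator is Q*f truncated at degree 1: P0 = a_0 = -45/2; P1 = a_1 + q1*a_0 = 8175367025/146104269.

The Pade approximant has numerator coefficients [-45/2, 8175367025/146104269]; denominator coefficients [1, 5146400/48701423, 3158669595/633118499, 297507000/633118499, 199076758175/32922161948].


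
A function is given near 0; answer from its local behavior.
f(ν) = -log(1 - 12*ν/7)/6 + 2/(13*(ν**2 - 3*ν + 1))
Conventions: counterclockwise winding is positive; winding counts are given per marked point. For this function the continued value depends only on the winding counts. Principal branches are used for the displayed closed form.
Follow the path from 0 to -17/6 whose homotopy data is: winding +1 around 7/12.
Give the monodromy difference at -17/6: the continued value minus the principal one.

Continued minus principal equals -(1/3)*pi*i.

The rational part is single-valued and drops out of the difference; each branch term changes only by its own monodromy.
(-1/6)*log(1 - ν/(7/12)): each positive loop around 7/12 adds 2*pi*i to the log, so winding +1 contributes (-1/6)*(1)*2*pi*i = -(1/3)*pi*i.
Summing the contributions at ν = -17/6 gives -(1/3)*pi*i.


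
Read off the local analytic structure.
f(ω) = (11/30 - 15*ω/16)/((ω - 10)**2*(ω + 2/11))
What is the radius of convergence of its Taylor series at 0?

The radius of convergence is 2/11.

Denominator factor (ω - 10)^2: pole of order 2 at 10, modulus 10.
Denominator factor (ω + 2/11): pole of order 1 at -2/11, modulus 2/11.
The radius of convergence is the smallest modulus among the singular points: 2/11.


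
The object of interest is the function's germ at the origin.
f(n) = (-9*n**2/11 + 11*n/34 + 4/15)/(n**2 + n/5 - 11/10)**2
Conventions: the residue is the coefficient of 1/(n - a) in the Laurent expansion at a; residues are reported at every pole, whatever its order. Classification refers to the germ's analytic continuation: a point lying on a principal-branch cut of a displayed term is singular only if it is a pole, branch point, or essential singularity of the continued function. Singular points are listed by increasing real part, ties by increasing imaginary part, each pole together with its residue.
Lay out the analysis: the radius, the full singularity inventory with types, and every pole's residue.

Radius of convergence at 0: -1/10 + (1/10)*sqrt(111).
At -1/10 - (1/10)*sqrt(111): a pole of order 2; residue (28925/1256742)*sqrt(111).
At -1/10 + (1/10)*sqrt(111): a pole of order 2; residue -(28925/1256742)*sqrt(111).

Denominator factor (n**2 + n/5 - 11/10)^2: discriminant 111/25, real irrational roots -1/10 + (1/10)*sqrt(111) and -1/10 - (1/10)*sqrt(111); poles of order 2, moduli -1/10 + (1/10)*sqrt(111) and 1/10 + (1/10)*sqrt(111).
The radius of convergence is the smallest modulus among the singular points: -1/10 + (1/10)*sqrt(111).
The factor n**2 + n/5 - 11/10 splits as (n - a)(n - a') with a = -1/10 - (1/10)*sqrt(111), a' = -1/10 + (1/10)*sqrt(111). At the order-2 pole a set g(n) = (n - a)^2*f(n) = [-9*n**2/11 + 11*n/34 + 4/15] / (n - a')^2.
Order-2 pole: residue = g'(a); g'(-1/10 - (1/10)*sqrt(111)) = (28925/1256742)*sqrt(111), so the residue is (28925/1256742)*sqrt(111).
The factor n**2 + n/5 - 11/10 splits as (n - a)(n - a') with a = -1/10 + (1/10)*sqrt(111), a' = -1/10 - (1/10)*sqrt(111). At the order-2 pole a set g(n) = (n - a)^2*f(n) = [-9*n**2/11 + 11*n/34 + 4/15] / (n - a')^2.
Order-2 pole: residue = g'(a); g'(-1/10 + (1/10)*sqrt(111)) = -(28925/1256742)*sqrt(111), so the residue is -(28925/1256742)*sqrt(111).
List the singular points by increasing real part (a conjugate pair: the negative imaginary part first).


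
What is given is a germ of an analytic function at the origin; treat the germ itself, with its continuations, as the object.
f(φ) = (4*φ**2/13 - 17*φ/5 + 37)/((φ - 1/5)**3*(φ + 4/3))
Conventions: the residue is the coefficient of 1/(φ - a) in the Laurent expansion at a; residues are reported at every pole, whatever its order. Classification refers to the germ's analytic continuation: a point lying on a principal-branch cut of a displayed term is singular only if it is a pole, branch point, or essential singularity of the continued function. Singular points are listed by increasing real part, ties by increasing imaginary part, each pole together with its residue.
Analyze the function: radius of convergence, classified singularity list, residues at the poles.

Radius of convergence at 0: 1/5.
At -4/3: a pole of order 1; residue -1846275/158171.
At 1/5: a pole of order 3; residue 1846275/158171.

Denominator factor (φ + 4/3): pole of order 1 at -4/3, modulus 4/3.
Denominator factor (φ - 1/5)^3: pole of order 3 at 1/5, modulus 1/5.
The radius of convergence is the smallest modulus among the singular points: 1/5.
At the order-1 pole -4/3 set g(φ) = (φ - (-4/3))*f(φ) = (4*φ**2/13 - 17*φ/5 + 37)/(φ - 1/5)**3.
Simple pole: residue = g(a) at a = -4/3, which is -1846275/158171.
At the order-3 pole 1/5 set g(φ) = (φ - (1/5))^3*f(φ) = (4*φ**2/13 - 17*φ/5 + 37)/(φ + 4/3).
Order-3 pole: residue = g''(a)/2; g''(1/5) = 3692550/158171, so the residue is 1846275/158171.
List the singular points by increasing real part (a conjugate pair: the negative imaginary part first).


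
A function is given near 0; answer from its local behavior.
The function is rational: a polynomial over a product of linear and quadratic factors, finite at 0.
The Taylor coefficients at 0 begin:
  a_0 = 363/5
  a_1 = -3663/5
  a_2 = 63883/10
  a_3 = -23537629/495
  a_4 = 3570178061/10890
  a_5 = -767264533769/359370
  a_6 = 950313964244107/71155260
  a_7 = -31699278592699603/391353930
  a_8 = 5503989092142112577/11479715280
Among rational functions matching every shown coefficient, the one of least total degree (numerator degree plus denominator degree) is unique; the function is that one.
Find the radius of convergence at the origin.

The radius of convergence is -1/3 + (1/33)*sqrt(319).

No rational of total degree below 7 reproduces all 9 coefficients; solving the [0/7] Pade equations on them gives f(ρ) = 12/(25*(ρ - 11/10)*(ρ**2 - 2*ρ/3 - 2/11)**3), whose expansion matches every shown term.
Denominator factor (ρ - 11/10): pole of order 1 at 11/10, modulus 11/10.
Denominator factor (ρ**2 - 2*ρ/3 - 2/11)^3: discriminant 116/99, real irrational roots 1/3 + (1/33)*sqrt(319) and 1/3 - (1/33)*sqrt(319); poles of order 3, moduli 1/3 + (1/33)*sqrt(319) and -1/3 + (1/33)*sqrt(319).
The radius of convergence is the smallest modulus among the singular points: -1/3 + (1/33)*sqrt(319).


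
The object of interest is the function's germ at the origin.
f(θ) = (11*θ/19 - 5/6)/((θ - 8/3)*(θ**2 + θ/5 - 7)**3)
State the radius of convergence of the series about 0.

Denominator factor (θ - 8/3): pole of order 1 at 8/3, modulus 8/3.
Denominator factor (θ**2 + θ/5 - 7)^3: discriminant 701/25, real irrational roots -1/10 + (1/10)*sqrt(701) and -1/10 - (1/10)*sqrt(701); poles of order 3, moduli -1/10 + (1/10)*sqrt(701) and 1/10 + (1/10)*sqrt(701).
The radius of convergence is the smallest modulus among the singular points: -1/10 + (1/10)*sqrt(701).

The radius of convergence is -1/10 + (1/10)*sqrt(701).


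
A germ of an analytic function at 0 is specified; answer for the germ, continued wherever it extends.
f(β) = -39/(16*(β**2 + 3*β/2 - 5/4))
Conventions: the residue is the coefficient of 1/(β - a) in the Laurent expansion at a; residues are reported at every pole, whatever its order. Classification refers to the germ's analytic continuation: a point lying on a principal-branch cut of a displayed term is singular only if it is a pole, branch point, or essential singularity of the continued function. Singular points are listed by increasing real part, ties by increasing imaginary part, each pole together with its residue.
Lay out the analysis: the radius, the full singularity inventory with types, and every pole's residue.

Radius of convergence at 0: -3/4 + (1/4)*sqrt(29).
At -3/4 - (1/4)*sqrt(29): a pole of order 1; residue (39/232)*sqrt(29).
At -3/4 + (1/4)*sqrt(29): a pole of order 1; residue -(39/232)*sqrt(29).

Denominator factor (β**2 + 3*β/2 - 5/4): discriminant 29/4, real irrational roots -3/4 + (1/4)*sqrt(29) and -3/4 - (1/4)*sqrt(29); poles of order 1, moduli -3/4 + (1/4)*sqrt(29) and 3/4 + (1/4)*sqrt(29).
The radius of convergence is the smallest modulus among the singular points: -3/4 + (1/4)*sqrt(29).
The factor β**2 + 3*β/2 - 5/4 splits as (β - a)(β - a') with a = -3/4 - (1/4)*sqrt(29), a' = -3/4 + (1/4)*sqrt(29). At the order-1 pole a set g(β) = (β - a)*f(β) = [-39/16] / (β - a').
Simple pole: residue = g(a) at a = -3/4 - (1/4)*sqrt(29), which is (39/232)*sqrt(29).
The factor β**2 + 3*β/2 - 5/4 splits as (β - a)(β - a') with a = -3/4 + (1/4)*sqrt(29), a' = -3/4 - (1/4)*sqrt(29). At the order-1 pole a set g(β) = (β - a)*f(β) = [-39/16] / (β - a').
Simple pole: residue = g(a) at a = -3/4 + (1/4)*sqrt(29), which is -(39/232)*sqrt(29).
List the singular points by increasing real part (a conjugate pair: the negative imaginary part first).


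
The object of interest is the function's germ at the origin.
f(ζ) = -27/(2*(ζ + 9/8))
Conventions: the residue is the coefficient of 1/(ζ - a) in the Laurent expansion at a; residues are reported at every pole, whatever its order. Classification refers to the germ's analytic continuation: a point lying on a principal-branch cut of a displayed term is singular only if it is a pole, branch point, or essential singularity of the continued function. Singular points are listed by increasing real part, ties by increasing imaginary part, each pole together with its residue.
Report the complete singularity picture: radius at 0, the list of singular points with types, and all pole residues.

Radius of convergence at 0: 9/8.
At -9/8: a pole of order 1; residue -27/2.

Denominator factor (ζ + 9/8): pole of order 1 at -9/8, modulus 9/8.
The radius of convergence is the smallest modulus among the singular points: 9/8.
At the order-1 pole -9/8 set g(ζ) = (ζ - (-9/8))*f(ζ) = -27/2.
Simple pole: residue = g(a) at a = -9/8, which is -27/2.


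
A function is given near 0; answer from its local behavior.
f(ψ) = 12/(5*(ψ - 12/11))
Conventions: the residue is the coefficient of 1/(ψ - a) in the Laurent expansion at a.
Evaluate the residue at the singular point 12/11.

The residue is 12/5.

At the order-1 pole 12/11 set g(ψ) = (ψ - (12/11))*f(ψ) = 12/5.
Simple pole: residue = g(a) at a = 12/11, which is 12/5.


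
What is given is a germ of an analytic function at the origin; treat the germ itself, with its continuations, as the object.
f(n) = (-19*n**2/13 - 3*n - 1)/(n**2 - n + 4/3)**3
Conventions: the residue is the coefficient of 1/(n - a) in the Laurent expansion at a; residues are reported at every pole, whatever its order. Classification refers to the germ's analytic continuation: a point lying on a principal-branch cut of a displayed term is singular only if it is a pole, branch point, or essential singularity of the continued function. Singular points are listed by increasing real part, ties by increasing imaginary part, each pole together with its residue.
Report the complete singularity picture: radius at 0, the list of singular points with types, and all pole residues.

Radius of convergence at 0: (2/3)*sqrt(3).
At (1/2) - ((1/6)*sqrt(39))*i: a pole of order 3; residue -((2382/28561)*sqrt(39))*i.
At (1/2) + ((1/6)*sqrt(39))*i: a pole of order 3; residue ((2382/28561)*sqrt(39))*i.


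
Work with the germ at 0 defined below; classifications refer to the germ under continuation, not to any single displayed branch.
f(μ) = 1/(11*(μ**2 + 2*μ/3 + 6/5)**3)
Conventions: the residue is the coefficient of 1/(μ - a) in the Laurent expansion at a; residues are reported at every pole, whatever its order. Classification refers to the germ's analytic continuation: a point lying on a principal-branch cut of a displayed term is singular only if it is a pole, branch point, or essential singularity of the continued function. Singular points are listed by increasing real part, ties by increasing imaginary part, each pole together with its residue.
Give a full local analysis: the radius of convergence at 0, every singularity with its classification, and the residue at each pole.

Radius of convergence at 0: (1/5)*sqrt(30).
At (-1/3) - ((7/15)*sqrt(5))*i: a pole of order 3; residue ((18225/2958032)*sqrt(5))*i.
At (-1/3) + ((7/15)*sqrt(5))*i: a pole of order 3; residue -((18225/2958032)*sqrt(5))*i.


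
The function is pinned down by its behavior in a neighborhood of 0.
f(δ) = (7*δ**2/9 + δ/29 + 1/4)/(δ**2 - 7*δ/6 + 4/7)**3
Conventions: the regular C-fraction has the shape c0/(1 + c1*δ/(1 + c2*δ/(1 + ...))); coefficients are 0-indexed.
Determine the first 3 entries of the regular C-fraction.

Taylor coefficients (expand at 0): a_0 = 343/256, a_1 = 498379/59392, a_2 = 67941097/2138112.
c0 = a_0 = 343/256. Peel one level at a time: if S = 1 + c*δ/S' with S'(0) = 1, then c is the δ-coefficient of S and S' = c*δ/(S - 1).
S_1 = c0/f = 1 + (-1453/232)*δ + (7512299/484416)*δ^2 + ...; c1 = -1453/232.
S_2 = c1*δ/(S_1 - 1) = 1 + (7512299/3033864)*δ + ...; c2 = 7512299/3033864.

The regular C-fraction coefficients are [343/256, -1453/232, 7512299/3033864].


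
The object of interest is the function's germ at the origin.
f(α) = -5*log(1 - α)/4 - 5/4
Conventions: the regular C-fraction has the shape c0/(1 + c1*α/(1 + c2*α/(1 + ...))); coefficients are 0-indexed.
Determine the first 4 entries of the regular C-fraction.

Taylor coefficients (expand at 0): a_0 = -5/4, a_1 = 5/4, a_2 = 5/8, a_3 = 5/12.
c0 = a_0 = -5/4. Peel one level at a time: if S = 1 + c*α/S' with S'(0) = 1, then c is the α-coefficient of S and S' = c*α/(S - 1).
S_1 = c0/f = 1 + (1)*α + (3/2)*α^2 + ...; c1 = 1.
S_2 = c1*α/(S_1 - 1) = 1 + (-3/2)*α + (-1/12)*α^2 + ...; c2 = -3/2.
S_3 = c2*α/(S_2 - 1) = 1 + (-1/18)*α + ...; c3 = -1/18.

The regular C-fraction coefficients are [-5/4, 1, -3/2, -1/18].


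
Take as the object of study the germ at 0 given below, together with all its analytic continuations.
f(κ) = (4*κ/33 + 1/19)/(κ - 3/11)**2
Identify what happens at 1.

Denominator factors: κ - 3/11 = 8/11 at κ = 1 — none vanishes.
So the germ continues analytically to 1.

The point is a regular point.


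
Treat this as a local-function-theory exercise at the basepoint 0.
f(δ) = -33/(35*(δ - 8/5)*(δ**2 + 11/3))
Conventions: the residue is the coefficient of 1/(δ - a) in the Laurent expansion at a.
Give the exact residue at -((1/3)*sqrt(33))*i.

The factor δ**2 + 11/3 splits as (δ - a)(δ - a') with a = -((1/3)*sqrt(33))*i, a' = ((1/3)*sqrt(33))*i. At the order-1 pole a set g(δ) = (δ - a)*f(δ) = [-33/(35*(δ - 8/5))] / (δ - a').
Simple pole: residue = g(a) at a = -((1/3)*sqrt(33))*i, which is (495/6538) + ((36/3269)*sqrt(33))*i.

The residue is (495/6538) + ((36/3269)*sqrt(33))*i.


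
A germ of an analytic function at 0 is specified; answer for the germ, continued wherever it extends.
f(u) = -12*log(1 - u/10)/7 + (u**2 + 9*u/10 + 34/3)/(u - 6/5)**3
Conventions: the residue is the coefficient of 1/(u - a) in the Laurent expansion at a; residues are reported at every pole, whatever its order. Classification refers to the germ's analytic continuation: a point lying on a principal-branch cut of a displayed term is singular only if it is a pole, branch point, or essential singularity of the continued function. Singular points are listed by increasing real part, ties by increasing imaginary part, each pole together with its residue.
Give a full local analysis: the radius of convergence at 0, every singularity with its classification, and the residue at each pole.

Radius of convergence at 0: 6/5.
At 6/5: a pole of order 3; residue 1.
At 10: a logarithmic branch point.

Denominator factor (u - 6/5)^3: pole of order 3 at 6/5, modulus 6/5.
Branch term (-12/7)*log(1 - u/(10)): its argument vanishes at u = 10, a logarithmic branch point, modulus 10.
The radius of convergence is the smallest modulus among the singular points: 6/5.
The branch term is analytic at 6/5 and contributes nothing to the residue; only the rational part matters.
At the order-3 pole 6/5 set g(u) = (u - (6/5))^3*(rational part) = u**2 + 9*u/10 + 34/3.
Order-3 pole: residue = g''(a)/2; g''(6/5) = 2, so the residue is 1.
List the singular points by increasing real part (a conjugate pair: the negative imaginary part first).


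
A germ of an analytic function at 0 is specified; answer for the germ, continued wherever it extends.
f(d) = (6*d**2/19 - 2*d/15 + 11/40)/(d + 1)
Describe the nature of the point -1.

The point is a pole of order 1.

The denominator factor d + 1 vanishes at -1 and appears to the power 1; the numerator there equals 1651/2280, nonzero, and no other factor vanishes.
Hence a pole whose order is the multiplicity, 1.


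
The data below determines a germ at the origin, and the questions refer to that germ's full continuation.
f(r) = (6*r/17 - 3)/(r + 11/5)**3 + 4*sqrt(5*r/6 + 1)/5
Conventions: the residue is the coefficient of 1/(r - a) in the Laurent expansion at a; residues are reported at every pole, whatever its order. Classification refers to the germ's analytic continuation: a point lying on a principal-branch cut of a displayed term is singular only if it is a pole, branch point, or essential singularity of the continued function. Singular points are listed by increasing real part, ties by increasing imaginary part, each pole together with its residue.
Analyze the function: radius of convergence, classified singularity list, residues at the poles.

Denominator factor (r + 11/5)^3: pole of order 3 at -11/5, modulus 11/5.
Branch term (4/5)*sqrt(1 - r/(-6/5)): its argument vanishes at r = -6/5, a square-root branch point, modulus 6/5.
The radius of convergence is the smallest modulus among the singular points: 6/5.
The branch term is analytic at -11/5 and contributes nothing to the residue; only the rational part matters.
At the order-3 pole -11/5 set g(r) = (r - (-11/5))^3*(rational part) = 6*r/17 - 3.
Order-3 pole: residue = g''(a)/2; g''(-11/5) = 0, so the residue is 0.
List the singular points by increasing real part (a conjugate pair: the negative imaginary part first).

Radius of convergence at 0: 6/5.
At -11/5: a pole of order 3; residue 0.
At -6/5: an algebraic (square-root) branch point.


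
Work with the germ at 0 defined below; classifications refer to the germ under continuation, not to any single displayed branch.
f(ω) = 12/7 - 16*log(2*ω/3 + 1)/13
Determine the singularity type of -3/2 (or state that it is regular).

The point is a logarithmic branch point.

The term (-16/13)*log(1 - ω/(-3/2)) has argument 1 - -3/2/(-3/2) = 0 at -3/2: a logarithmic (infinitely-sheeted) branch point; the remaining terms are analytic or single-valued there.


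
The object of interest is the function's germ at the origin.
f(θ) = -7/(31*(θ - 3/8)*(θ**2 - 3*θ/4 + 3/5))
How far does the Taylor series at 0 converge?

The radius of convergence is 3/8.

Denominator factor (θ**2 - 3*θ/4 + 3/5): discriminant -147/80, complex-conjugate roots (3/8) + ((7/40)*sqrt(15))*i and (3/8) - ((7/40)*sqrt(15))*i; poles of order 1, moduli (1/5)*sqrt(15) and (1/5)*sqrt(15).
Denominator factor (θ - 3/8): pole of order 1 at 3/8, modulus 3/8.
The radius of convergence is the smallest modulus among the singular points: 3/8.


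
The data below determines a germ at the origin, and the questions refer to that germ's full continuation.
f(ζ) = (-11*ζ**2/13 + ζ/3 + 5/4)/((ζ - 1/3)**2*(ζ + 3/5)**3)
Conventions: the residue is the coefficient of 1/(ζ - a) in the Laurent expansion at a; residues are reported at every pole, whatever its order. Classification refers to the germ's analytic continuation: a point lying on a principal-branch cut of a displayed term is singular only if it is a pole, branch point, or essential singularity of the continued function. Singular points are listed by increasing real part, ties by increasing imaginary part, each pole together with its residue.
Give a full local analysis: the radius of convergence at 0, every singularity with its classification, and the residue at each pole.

Radius of convergence at 0: 1/3.
At -3/5: a pole of order 3; residue 813375/153664.
At 1/3: a pole of order 2; residue -813375/153664.

Denominator factor (ζ + 3/5)^3: pole of order 3 at -3/5, modulus 3/5.
Denominator factor (ζ - 1/3)^2: pole of order 2 at 1/3, modulus 1/3.
The radius of convergence is the smallest modulus among the singular points: 1/3.
At the order-3 pole -3/5 set g(ζ) = (ζ - (-3/5))^3*f(ζ) = (-11*ζ**2/13 + ζ/3 + 5/4)/(ζ - 1/3)**2.
Order-3 pole: residue = g''(a)/2; g''(-3/5) = 813375/76832, so the residue is 813375/153664.
At the order-2 pole 1/3 set g(ζ) = (ζ - (1/3))^2*f(ζ) = (-11*ζ**2/13 + ζ/3 + 5/4)/(ζ + 3/5)**3.
Order-2 pole: residue = g'(a); g'(1/3) = -813375/153664, so the residue is -813375/153664.
List the singular points by increasing real part (a conjugate pair: the negative imaginary part first).


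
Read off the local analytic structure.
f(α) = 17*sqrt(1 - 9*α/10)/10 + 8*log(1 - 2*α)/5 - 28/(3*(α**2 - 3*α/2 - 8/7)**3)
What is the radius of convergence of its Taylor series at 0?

Denominator factor (α**2 - 3*α/2 - 8/7)^3: discriminant 191/28, real irrational roots 3/4 + (1/28)*sqrt(1337) and 3/4 - (1/28)*sqrt(1337); poles of order 3, moduli 3/4 + (1/28)*sqrt(1337) and -3/4 + (1/28)*sqrt(1337).
Branch term (17/10)*sqrt(1 - α/(10/9)): its argument vanishes at α = 10/9, a square-root branch point, modulus 10/9.
Branch term (8/5)*log(1 - α/(1/2)): its argument vanishes at α = 1/2, a logarithmic branch point, modulus 1/2.
The radius of convergence is the smallest modulus among the singular points: 1/2.

The radius of convergence is 1/2.


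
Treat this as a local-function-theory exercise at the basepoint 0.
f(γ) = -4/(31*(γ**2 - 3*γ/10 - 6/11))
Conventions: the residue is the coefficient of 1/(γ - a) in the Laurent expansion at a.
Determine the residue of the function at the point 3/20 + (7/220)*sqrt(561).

The factor γ**2 - 3*γ/10 - 6/11 splits as (γ - a)(γ - a') with a = 3/20 + (7/220)*sqrt(561), a' = 3/20 - (7/220)*sqrt(561). At the order-1 pole a set g(γ) = (γ - a)*f(γ) = [-4/31] / (γ - a').
Simple pole: residue = g(a) at a = 3/20 + (7/220)*sqrt(561), which is -(40/11067)*sqrt(561).

The residue is -(40/11067)*sqrt(561).


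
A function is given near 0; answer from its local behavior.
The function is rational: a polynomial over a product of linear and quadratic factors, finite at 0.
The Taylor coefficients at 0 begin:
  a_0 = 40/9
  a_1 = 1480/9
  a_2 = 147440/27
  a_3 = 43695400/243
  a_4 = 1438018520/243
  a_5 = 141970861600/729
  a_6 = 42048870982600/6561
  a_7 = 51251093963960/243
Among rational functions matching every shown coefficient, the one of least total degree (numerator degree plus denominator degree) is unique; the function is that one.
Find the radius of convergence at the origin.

No rational of total degree below 5 reproduces all 8 coefficients; solving the [0/5] Pade equations on them gives f(k) = -5/(8*(k - 3/4)**3*(k**2 - 11*k + 1/3)), whose expansion matches every shown term.
Denominator factor (k**2 - 11*k + 1/3): discriminant 359/3, real irrational roots 11/2 + (1/6)*sqrt(1077) and 11/2 - (1/6)*sqrt(1077); poles of order 1, moduli 11/2 + (1/6)*sqrt(1077) and 11/2 - (1/6)*sqrt(1077).
Denominator factor (k - 3/4)^3: pole of order 3 at 3/4, modulus 3/4.
The radius of convergence is the smallest modulus among the singular points: 11/2 - (1/6)*sqrt(1077).

The radius of convergence is 11/2 - (1/6)*sqrt(1077).


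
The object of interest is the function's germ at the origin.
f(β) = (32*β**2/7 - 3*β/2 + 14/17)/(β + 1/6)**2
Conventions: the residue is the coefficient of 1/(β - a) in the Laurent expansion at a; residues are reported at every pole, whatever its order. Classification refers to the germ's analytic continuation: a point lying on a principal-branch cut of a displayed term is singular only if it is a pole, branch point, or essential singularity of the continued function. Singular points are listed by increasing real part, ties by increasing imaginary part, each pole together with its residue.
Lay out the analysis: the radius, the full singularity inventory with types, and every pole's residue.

Denominator factor (β + 1/6)^2: pole of order 2 at -1/6, modulus 1/6.
The radius of convergence is the smallest modulus among the singular points: 1/6.
At the order-2 pole -1/6 set g(β) = (β - (-1/6))^2*f(β) = 32*β**2/7 - 3*β/2 + 14/17.
Order-2 pole: residue = g'(a); g'(-1/6) = -127/42, so the residue is -127/42.

Radius of convergence at 0: 1/6.
At -1/6: a pole of order 2; residue -127/42.


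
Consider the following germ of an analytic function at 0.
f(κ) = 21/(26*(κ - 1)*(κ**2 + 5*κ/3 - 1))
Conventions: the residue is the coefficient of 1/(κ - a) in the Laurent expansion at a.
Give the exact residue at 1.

The residue is 63/130.

At the order-1 pole 1 set g(κ) = (κ - (1))*f(κ) = 21/(26*(κ**2 + 5*κ/3 - 1)).
Simple pole: residue = g(a) at a = 1, which is 63/130.


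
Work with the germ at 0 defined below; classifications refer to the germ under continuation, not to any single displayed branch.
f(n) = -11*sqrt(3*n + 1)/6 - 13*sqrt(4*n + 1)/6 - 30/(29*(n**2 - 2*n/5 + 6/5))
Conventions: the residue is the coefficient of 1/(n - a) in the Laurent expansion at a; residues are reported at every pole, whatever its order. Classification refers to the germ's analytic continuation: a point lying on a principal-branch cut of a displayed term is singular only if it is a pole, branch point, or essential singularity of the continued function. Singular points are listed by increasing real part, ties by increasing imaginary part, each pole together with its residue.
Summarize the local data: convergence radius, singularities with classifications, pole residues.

Denominator factor (n**2 - 2*n/5 + 6/5): discriminant -116/25, complex-conjugate roots (1/5) + ((1/5)*sqrt(29))*i and (1/5) - ((1/5)*sqrt(29))*i; poles of order 1, moduli (1/5)*sqrt(30) and (1/5)*sqrt(30).
Branch term (-13/6)*sqrt(1 - n/(-1/4)): its argument vanishes at n = -1/4, a square-root branch point, modulus 1/4.
Branch term (-11/6)*sqrt(1 - n/(-1/3)): its argument vanishes at n = -1/3, a square-root branch point, modulus 1/3.
The radius of convergence is the smallest modulus among the singular points: 1/4.
The branch terms are analytic at (1/5) - ((1/5)*sqrt(29))*i and contribute nothing to the residue; only the rational part matters.
The factor n**2 - 2*n/5 + 6/5 splits as (n - a)(n - a') with a = (1/5) - ((1/5)*sqrt(29))*i, a' = (1/5) + ((1/5)*sqrt(29))*i. At the order-1 pole a set g(n) = (n - a)*(rational part) = [-30/29] / (n - a').
Simple pole: residue = g(a) at a = (1/5) - ((1/5)*sqrt(29))*i, which is -((75/841)*sqrt(29))*i.
The branch terms are analytic at (1/5) + ((1/5)*sqrt(29))*i and contribute nothing to the residue; only the rational part matters.
The factor n**2 - 2*n/5 + 6/5 splits as (n - a)(n - a') with a = (1/5) + ((1/5)*sqrt(29))*i, a' = (1/5) - ((1/5)*sqrt(29))*i. At the order-1 pole a set g(n) = (n - a)*(rational part) = [-30/29] / (n - a').
Simple pole: residue = g(a) at a = (1/5) + ((1/5)*sqrt(29))*i, which is ((75/841)*sqrt(29))*i.
List the singular points by increasing real part (a conjugate pair: the negative imaginary part first).

Radius of convergence at 0: 1/4.
At -1/3: an algebraic (square-root) branch point.
At -1/4: an algebraic (square-root) branch point.
At (1/5) - ((1/5)*sqrt(29))*i: a pole of order 1; residue -((75/841)*sqrt(29))*i.
At (1/5) + ((1/5)*sqrt(29))*i: a pole of order 1; residue ((75/841)*sqrt(29))*i.


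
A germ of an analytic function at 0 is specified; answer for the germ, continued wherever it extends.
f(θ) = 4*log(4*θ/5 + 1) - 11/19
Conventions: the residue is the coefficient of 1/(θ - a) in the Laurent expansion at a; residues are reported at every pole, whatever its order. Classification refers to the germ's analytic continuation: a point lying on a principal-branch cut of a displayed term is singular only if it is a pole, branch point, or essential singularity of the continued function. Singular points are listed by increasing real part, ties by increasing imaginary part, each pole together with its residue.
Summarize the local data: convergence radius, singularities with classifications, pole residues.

Radius of convergence at 0: 5/4.
At -5/4: a logarithmic branch point.

Branch term (4)*log(1 - θ/(-5/4)): its argument vanishes at θ = -5/4, a logarithmic branch point, modulus 5/4.
The radius of convergence is the smallest modulus among the singular points: 5/4.


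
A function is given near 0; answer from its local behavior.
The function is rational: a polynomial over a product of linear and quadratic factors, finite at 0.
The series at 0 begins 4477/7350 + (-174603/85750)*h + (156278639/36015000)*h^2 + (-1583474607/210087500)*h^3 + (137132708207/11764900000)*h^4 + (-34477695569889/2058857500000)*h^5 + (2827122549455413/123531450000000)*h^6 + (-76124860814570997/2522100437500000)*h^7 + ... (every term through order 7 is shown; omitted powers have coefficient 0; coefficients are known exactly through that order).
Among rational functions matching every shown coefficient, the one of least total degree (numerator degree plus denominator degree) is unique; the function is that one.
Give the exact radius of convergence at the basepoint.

No rational of total degree below 4 reproduces all 8 coefficients; solving the [0/4] Pade equations on them gives f(h) = 37/(24*(h + 10/11)**2*(h + 7/4)**2), whose expansion matches every shown term.
Denominator factor (h + 10/11)^2: pole of order 2 at -10/11, modulus 10/11.
Denominator factor (h + 7/4)^2: pole of order 2 at -7/4, modulus 7/4.
The radius of convergence is the smallest modulus among the singular points: 10/11.

The radius of convergence is 10/11.


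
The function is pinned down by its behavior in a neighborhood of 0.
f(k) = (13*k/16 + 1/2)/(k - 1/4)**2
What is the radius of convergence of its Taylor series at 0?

The radius of convergence is 1/4.

Denominator factor (k - 1/4)^2: pole of order 2 at 1/4, modulus 1/4.
The radius of convergence is the smallest modulus among the singular points: 1/4.


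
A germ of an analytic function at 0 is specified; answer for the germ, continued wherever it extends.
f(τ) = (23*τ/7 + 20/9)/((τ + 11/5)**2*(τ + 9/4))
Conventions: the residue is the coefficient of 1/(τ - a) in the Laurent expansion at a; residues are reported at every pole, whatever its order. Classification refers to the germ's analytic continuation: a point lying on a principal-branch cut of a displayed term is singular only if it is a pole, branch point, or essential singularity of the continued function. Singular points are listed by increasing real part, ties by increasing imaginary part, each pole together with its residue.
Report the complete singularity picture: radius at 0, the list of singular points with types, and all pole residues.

Denominator factor (τ + 11/5)^2: pole of order 2 at -11/5, modulus 11/5.
Denominator factor (τ + 9/4): pole of order 1 at -9/4, modulus 9/4.
The radius of convergence is the smallest modulus among the singular points: 11/5.
At the order-1 pole -9/4 set g(τ) = (τ - (-9/4))*f(τ) = (23*τ/7 + 20/9)/(τ + 11/5)**2.
Simple pole: residue = g(a) at a = -9/4, which is -130300/63.
At the order-2 pole -11/5 set g(τ) = (τ - (-11/5))^2*f(τ) = (23*τ/7 + 20/9)/(τ + 9/4).
Order-2 pole: residue = g'(a); g'(-11/5) = 130300/63, so the residue is 130300/63.
List the singular points by increasing real part (a conjugate pair: the negative imaginary part first).

Radius of convergence at 0: 11/5.
At -9/4: a pole of order 1; residue -130300/63.
At -11/5: a pole of order 2; residue 130300/63.


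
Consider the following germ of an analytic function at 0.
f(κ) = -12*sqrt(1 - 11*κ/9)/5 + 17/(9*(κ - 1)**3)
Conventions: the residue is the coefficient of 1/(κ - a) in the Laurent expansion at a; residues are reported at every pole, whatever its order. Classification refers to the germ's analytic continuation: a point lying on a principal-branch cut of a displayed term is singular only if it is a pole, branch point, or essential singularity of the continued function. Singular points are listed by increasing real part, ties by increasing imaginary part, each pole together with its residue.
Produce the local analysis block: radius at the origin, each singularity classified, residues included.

Denominator factor (κ - 1)^3: pole of order 3 at 1, modulus 1.
Branch term (-12/5)*sqrt(1 - κ/(9/11)): its argument vanishes at κ = 9/11, a square-root branch point, modulus 9/11.
The radius of convergence is the smallest modulus among the singular points: 9/11.
The branch term is analytic at 1 and contributes nothing to the residue; only the rational part matters.
At the order-3 pole 1 set g(κ) = (κ - (1))^3*(rational part) = 17/9.
Order-3 pole: residue = g''(a)/2; g''(1) = 0, so the residue is 0.
List the singular points by increasing real part (a conjugate pair: the negative imaginary part first).

Radius of convergence at 0: 9/11.
At 9/11: an algebraic (square-root) branch point.
At 1: a pole of order 3; residue 0.


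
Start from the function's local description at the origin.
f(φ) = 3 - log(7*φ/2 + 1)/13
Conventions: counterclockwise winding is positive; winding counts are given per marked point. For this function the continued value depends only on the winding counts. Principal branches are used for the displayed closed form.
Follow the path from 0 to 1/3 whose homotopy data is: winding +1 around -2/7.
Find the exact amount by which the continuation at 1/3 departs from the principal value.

The rational part is single-valued and drops out of the difference; each branch term changes only by its own monodromy.
(-1/13)*log(1 - φ/(-2/7)): each positive loop around -2/7 adds 2*pi*i to the log, so winding +1 contributes (-1/13)*(1)*2*pi*i = -(2/13)*pi*i.
Summing the contributions at φ = 1/3 gives -(2/13)*pi*i.

Continued minus principal equals -(2/13)*pi*i.


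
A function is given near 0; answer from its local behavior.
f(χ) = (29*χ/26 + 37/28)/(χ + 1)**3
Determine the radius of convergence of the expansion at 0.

Denominator factor (χ + 1)^3: pole of order 3 at -1, modulus 1.
The radius of convergence is the smallest modulus among the singular points: 1.

The radius of convergence is 1.


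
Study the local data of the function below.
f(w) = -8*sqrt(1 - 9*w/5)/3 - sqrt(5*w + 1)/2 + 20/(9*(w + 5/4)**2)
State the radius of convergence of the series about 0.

Denominator factor (w + 5/4)^2: pole of order 2 at -5/4, modulus 5/4.
Branch term (-1/2)*sqrt(1 - w/(-1/5)): its argument vanishes at w = -1/5, a square-root branch point, modulus 1/5.
Branch term (-8/3)*sqrt(1 - w/(5/9)): its argument vanishes at w = 5/9, a square-root branch point, modulus 5/9.
The radius of convergence is the smallest modulus among the singular points: 1/5.

The radius of convergence is 1/5.


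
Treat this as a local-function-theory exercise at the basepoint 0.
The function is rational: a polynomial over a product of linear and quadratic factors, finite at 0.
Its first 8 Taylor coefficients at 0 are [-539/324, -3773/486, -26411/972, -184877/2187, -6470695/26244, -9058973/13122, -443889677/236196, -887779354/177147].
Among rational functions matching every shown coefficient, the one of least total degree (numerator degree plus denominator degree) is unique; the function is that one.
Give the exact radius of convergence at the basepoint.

No rational of total degree below 2 reproduces all 8 coefficients; solving the [0/2] Pade equations on them gives f(ν) = -11/(36*(ν - 3/7)**2), whose expansion matches every shown term.
Denominator factor (ν - 3/7)^2: pole of order 2 at 3/7, modulus 3/7.
The radius of convergence is the smallest modulus among the singular points: 3/7.

The radius of convergence is 3/7.


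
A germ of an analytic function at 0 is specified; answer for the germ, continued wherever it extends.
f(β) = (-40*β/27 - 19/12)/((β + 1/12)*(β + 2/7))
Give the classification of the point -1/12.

The point is a pole of order 1.

The denominator factor β + 1/12 vanishes at -1/12 and appears to the power 1; the numerator there equals -473/324, nonzero, and no other factor vanishes.
Hence a pole whose order is the multiplicity, 1.


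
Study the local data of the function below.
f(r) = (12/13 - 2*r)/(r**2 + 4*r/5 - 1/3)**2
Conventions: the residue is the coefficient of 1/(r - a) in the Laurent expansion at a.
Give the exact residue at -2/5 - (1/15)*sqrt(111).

The residue is (2100/17797)*sqrt(111).

The factor r**2 + 4*r/5 - 1/3 splits as (r - a)(r - a') with a = -2/5 - (1/15)*sqrt(111), a' = -2/5 + (1/15)*sqrt(111). At the order-2 pole a set g(r) = (r - a)^2*f(r) = [12/13 - 2*r] / (r - a')^2.
Order-2 pole: residue = g'(a); g'(-2/5 - (1/15)*sqrt(111)) = (2100/17797)*sqrt(111), so the residue is (2100/17797)*sqrt(111).


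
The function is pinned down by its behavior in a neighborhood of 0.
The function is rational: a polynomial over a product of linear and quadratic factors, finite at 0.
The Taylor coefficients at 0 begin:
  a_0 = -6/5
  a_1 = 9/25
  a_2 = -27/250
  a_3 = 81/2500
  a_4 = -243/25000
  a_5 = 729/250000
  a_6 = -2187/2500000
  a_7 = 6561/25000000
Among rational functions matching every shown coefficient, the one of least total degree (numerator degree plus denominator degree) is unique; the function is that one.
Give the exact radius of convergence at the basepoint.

No rational of total degree below 1 reproduces all 8 coefficients; solving the [0/1] Pade equations on them gives f(κ) = -4/(κ + 10/3), whose expansion matches every shown term.
Denominator factor (κ + 10/3): pole of order 1 at -10/3, modulus 10/3.
The radius of convergence is the smallest modulus among the singular points: 10/3.

The radius of convergence is 10/3.


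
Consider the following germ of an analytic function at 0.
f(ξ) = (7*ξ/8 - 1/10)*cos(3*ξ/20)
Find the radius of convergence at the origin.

The factor cos(3*ξ/20) is entire and contributes no finite singular point.
The polynomial part has no poles.
No finite singular points: the Taylor series at 0 converges everywhere.

The radius of convergence is infinite.
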